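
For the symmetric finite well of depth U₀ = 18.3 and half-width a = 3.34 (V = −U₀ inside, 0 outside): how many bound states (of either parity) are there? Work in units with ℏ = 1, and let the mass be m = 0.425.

Define the well-strength parameter z₀ = (a/ℏ)√(2mU₀) = 3.34 × √(2·0.425·18.3) = 13.17.
A new bound state (alternating even/odd) appears each time z₀ passes a multiple of π/2, so N = ⌊2z₀/π⌋ + 1 = ⌊8.386⌋ + 1 = 9.

N = 9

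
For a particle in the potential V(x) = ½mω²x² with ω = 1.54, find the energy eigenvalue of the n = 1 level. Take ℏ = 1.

E = 2.31

The oscillator eigenvalues are E_n = ℏω(n + ½), so E_1 = 1.54 × 1.5 = 2.310.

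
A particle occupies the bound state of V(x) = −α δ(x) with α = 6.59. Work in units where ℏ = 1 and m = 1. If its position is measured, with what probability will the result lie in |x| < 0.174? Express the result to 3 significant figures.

The normalised bound state is ψ = √κ e^{−κ|x|} with κ = mα/ℏ² = 6.590.
P(|x| < d) = ∫_{−d}^{d} κ e^{−2κ|x|} dx = 1 − e^{−2κd} = 1 − e^{−2.293} = 0.8991.

P = 0.899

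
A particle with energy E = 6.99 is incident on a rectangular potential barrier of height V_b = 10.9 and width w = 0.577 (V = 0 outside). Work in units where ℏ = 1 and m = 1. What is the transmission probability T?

Since E < V_b the interior solution is evanescent with decay constant κ = √(2m(V_b − E))/ℏ = 2.796.
κw = 1.614, sinh(κw) = 2.411.
Matching ψ, ψ′ at both faces gives T = [1 + V_b² sinh²(κw) / (4E(V_b − E))]⁻¹ = 1/7.316 = 0.137.

T = 0.137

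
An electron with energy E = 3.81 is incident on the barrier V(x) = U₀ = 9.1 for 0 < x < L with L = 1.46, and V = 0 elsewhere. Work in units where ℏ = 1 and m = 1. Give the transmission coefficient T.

Since E < U₀ the interior solution is evanescent with decay constant κ = √(2m(U₀ − E))/ℏ = 3.253.
κL = 4.749, sinh(κL) = 57.73.
The exact tunnelling result is T⁻¹ = 1 + U₀² sinh²(κL) / [4E(U₀ − E)] = 3424, so T = 0.000292.

T = 0.000292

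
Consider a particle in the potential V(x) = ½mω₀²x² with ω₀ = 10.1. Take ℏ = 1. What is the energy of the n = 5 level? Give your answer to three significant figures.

E = 55.6

Using E_n = (n + ½)ℏω₀: E_5 = 5.5 × 10.1 = 55.55.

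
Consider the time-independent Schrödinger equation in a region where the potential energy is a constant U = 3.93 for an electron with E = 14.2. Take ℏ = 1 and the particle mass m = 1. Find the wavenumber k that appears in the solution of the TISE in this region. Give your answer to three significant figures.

k = 4.53

With E > U the solution is oscillatory, ψ ∝ e^{±ikx} with k = √(2m(E − U))/ℏ.
k = √(2 × 1 × 10.27) = 4.532.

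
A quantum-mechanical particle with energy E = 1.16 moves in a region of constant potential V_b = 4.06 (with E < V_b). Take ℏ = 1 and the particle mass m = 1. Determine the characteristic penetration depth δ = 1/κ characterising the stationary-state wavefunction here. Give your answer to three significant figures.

Since E < V_b the TISE in this region is ψ'' = κ²ψ with κ = √(2m(V_b − E))/ℏ.
κ = √(2 × 1 × 2.9) = 2.408. The penetration depth is δ = 1/κ = 0.415.

δ = 0.415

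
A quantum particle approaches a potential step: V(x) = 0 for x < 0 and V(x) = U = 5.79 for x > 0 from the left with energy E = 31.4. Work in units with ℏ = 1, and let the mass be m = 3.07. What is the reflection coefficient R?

On each side the TISE gives plane waves with k = √(2m(E − V))/ℏ: k₁ = √(2·3.07·31.4) = 13.89, k₂ = √(2·3.07·25.61) = 12.54.
Continuity of ψ and ψ′ at the step yields the reflection amplitude r = (k₁ − k₂)/(k₁ + k₂) = 0.05091; thus R = |r|² = 0.002592, T = 0.9974.

R = 0.00259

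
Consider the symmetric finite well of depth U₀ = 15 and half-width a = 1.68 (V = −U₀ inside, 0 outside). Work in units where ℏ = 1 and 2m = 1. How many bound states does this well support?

Define the well-strength parameter z₀ = (a/ℏ)√(2mU₀) = 1.68 × √(2·0.5·15) = 6.507.
A new bound state (alternating even/odd) appears each time z₀ passes a multiple of π/2, so N = ⌊2z₀/π⌋ + 1 = ⌊4.142⌋ + 1 = 5.

N = 5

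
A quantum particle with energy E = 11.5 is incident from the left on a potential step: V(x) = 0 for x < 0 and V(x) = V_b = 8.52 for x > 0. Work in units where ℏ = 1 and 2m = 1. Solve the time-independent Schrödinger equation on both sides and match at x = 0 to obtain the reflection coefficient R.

The wavenumbers are k₁ = √(2mE)/ℏ = 3.391 on the left and k₂ = √(2m(E − V_b))/ℏ = 1.726 on the right.
Continuity of ψ and ψ′ at the step yields the reflection amplitude r = (k₁ − k₂)/(k₁ + k₂) = 0.3253; thus R = |r|² = 0.1058, T = 0.8942.

R = 0.106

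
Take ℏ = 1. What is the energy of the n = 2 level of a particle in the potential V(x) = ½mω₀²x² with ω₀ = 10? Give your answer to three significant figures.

E = 25.0

The oscillator eigenvalues are E_n = ℏω₀(n + ½), so E_2 = 10 × 2.5 = 25.00.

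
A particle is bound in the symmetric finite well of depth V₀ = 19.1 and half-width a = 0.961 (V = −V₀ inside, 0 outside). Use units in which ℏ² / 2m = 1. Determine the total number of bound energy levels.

N = 3

Define the well-strength parameter z₀ = (a/ℏ)√(2mV₀) = 0.961 × √(2·0.5·19.1) = 4.200.
A new bound state (alternating even/odd) appears each time z₀ passes a multiple of π/2, so N = ⌊2z₀/π⌋ + 1 = ⌊2.674⌋ + 1 = 3.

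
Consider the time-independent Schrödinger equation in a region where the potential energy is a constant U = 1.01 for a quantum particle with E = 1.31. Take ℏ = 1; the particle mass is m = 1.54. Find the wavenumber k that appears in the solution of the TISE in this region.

k = 0.961

With E > U the solution is oscillatory, ψ ∝ e^{±ikx} with k = √(2m(E − U))/ℏ.
k = √(2 × 1.54 × 0.3) = 0.9612.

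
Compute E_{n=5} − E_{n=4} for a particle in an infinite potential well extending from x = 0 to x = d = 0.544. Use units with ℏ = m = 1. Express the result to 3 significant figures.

E_n = n²π²ℏ²/(2md²), so ΔE = (5² − 4²) π²ℏ²/(2md²).
ΔE = 9 × π² / (2 × 1 × 0.544²) = 150.1.

ΔE = 150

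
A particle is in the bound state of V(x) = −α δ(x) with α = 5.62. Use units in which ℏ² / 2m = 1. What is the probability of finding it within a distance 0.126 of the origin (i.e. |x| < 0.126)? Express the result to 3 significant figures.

The normalised bound state is ψ = √κ e^{−κ|x|} with κ = mα/ℏ² = 2.810.
P(|x| < d) = ∫_{−d}^{d} κ e^{−2κ|x|} dx = 1 − e^{−2κd} = 1 − e^{−0.7081} = 0.5074.

P = 0.507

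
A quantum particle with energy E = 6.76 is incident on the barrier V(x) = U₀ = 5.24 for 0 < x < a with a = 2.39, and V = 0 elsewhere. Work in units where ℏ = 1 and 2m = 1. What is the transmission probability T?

T = 0.976

E > U₀: inside the barrier k₂ = √(2m(E − U₀))/ℏ = 1.233, k₂a = 2.947.
T = [1 + U₀² sin²(k₂a) / (4E(E − U₀))]⁻¹ = 1/1.025 = 0.976.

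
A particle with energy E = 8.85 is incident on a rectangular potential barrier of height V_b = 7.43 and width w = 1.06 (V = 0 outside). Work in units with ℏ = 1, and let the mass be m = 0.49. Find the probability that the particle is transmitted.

E > V_b: inside the barrier k₂ = √(2m(E − V_b))/ℏ = 1.180, k₂w = 1.250.
T = [1 + V_b² sin²(k₂w) / (4E(E − V_b))]⁻¹ = 1/1.989 = 0.503.

T = 0.503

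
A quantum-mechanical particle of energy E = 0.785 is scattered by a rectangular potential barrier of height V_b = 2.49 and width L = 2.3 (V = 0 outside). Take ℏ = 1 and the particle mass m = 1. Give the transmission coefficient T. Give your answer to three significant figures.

T = 0.000706

Since E < V_b the interior solution is evanescent with decay constant κ = √(2m(V_b − E))/ℏ = 1.847.
κL = 4.247, sinh(κL) = 34.95.
Matching ψ, ψ′ at both faces gives T = [1 + V_b² sinh²(κL) / (4E(V_b − E))]⁻¹ = 1/1415 = 0.000706.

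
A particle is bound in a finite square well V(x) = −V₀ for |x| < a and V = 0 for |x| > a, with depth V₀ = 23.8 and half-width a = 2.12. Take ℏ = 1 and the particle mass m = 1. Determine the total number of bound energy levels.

Define the well-strength parameter z₀ = (a/ℏ)√(2mV₀) = 2.12 × √(2·1·23.8) = 14.63.
A new bound state (alternating even/odd) appears each time z₀ passes a multiple of π/2, so N = ⌊2z₀/π⌋ + 1 = ⌊9.311⌋ + 1 = 10.

N = 10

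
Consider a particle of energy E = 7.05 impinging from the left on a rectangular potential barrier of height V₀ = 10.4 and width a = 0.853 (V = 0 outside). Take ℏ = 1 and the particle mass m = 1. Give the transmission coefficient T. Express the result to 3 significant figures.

T = 0.0415

E < V₀: inside the barrier ψ ∝ e^{±κx} with κ = √(2m(V₀ − E))/ℏ = 2.588.
κa = 2.208, sinh(κa) = 4.493.
Matching ψ, ψ′ at both faces gives T = [1 + V₀² sinh²(κa) / (4E(V₀ − E))]⁻¹ = 1/24.12 = 0.0415.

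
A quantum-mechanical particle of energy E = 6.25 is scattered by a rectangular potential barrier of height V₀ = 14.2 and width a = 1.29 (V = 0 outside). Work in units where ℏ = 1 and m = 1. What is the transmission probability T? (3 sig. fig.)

T = 0.000134

Since E < V₀ the interior solution is evanescent with decay constant κ = √(2m(V₀ − E))/ℏ = 3.987.
κa = 5.144, sinh(κa) = 85.68.
The exact tunnelling result is T⁻¹ = 1 + V₀² sinh²(κa) / [4E(V₀ − E)] = 7450, so T = 0.000134.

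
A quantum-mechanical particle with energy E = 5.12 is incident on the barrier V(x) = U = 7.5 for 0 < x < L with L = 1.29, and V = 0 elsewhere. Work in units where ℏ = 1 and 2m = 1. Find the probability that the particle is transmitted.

E < U: inside the barrier ψ ∝ e^{±κx} with κ = √(2m(U − E))/ℏ = 1.543.
κL = 1.990, sinh(κL) = 3.590.
Matching ψ, ψ′ at both faces gives T = [1 + U² sinh²(κL) / (4E(U − E))]⁻¹ = 1/15.87 = 0.0630.

T = 0.0630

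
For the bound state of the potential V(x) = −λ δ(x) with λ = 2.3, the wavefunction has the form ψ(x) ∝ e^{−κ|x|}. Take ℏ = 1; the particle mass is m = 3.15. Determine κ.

κ = 7.25

Integrating the TISE across x = 0 gives the cusp condition ψ'(0⁺) − ψ'(0⁻) = −(2mλ/ℏ²)ψ(0).
With ψ ∝ e^{−κ|x|} this yields −2κ = −2mλ/ℏ², so κ = mλ/ℏ² = 7.245.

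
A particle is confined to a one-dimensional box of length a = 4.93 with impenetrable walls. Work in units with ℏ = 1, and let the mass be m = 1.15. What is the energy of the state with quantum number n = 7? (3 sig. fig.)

E = 8.65

The infinite-well eigenfunctions ψ_n = √(2/a) sin(nπx/a) vanish at both walls, giving E_n = n²π²ℏ²/(2ma²).
E_7 = 7² × π² / (2 × 1.15 × 4.93²) = 8.651.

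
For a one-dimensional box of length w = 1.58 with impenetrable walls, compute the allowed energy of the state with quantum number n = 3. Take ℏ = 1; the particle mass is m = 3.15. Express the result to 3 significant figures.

E = 5.65

Requiring ψ(0) = ψ(w) = 0 quantises k = nπ/w, hence E_n = ℏ²k²/2m = n²π²ℏ²/(2mw²).
E_3 = 3² × π² / (2 × 3.15 × 1.58²) = 5.648.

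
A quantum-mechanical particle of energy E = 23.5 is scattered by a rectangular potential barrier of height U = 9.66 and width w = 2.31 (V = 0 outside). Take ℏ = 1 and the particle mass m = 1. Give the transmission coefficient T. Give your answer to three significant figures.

T = 0.989

Above the barrier the interior wavenumber is k₂ = √(2m(E − U))/ℏ = 5.261, giving phase k₂w = 12.15.
Matching at both interfaces gives T⁻¹ = 1 + U² sin²(k₂w) / [4E(E − U)] = 1.012, hence T = 0.989.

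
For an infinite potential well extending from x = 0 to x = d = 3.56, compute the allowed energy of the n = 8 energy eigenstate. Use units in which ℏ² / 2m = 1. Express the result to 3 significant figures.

The infinite-well eigenfunctions ψ_n = √(2/d) sin(nπx/d) vanish at both walls, giving E_n = n²π²ℏ²/(2md²).
E_8 = 8² × π² / (2 × 0.5 × 3.56²) = 49.84.

E = 49.8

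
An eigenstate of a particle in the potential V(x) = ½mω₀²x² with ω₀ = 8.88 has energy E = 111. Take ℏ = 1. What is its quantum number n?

n = 12

Invert E_n = (n + ½)ℏω₀: n = E/ℏω₀ − ½ = 12.000, so n = 12.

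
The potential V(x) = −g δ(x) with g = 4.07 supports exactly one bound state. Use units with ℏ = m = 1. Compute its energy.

For x ≠ 0 the bound state is ψ ∝ e^{−κ|x|}; integrating the TISE across the delta gives the cusp condition 2κ = 2mg/ℏ², so κ = 4.070.
Then E = −ℏ²κ²/(2m) = −mg²/(2ℏ²) = -8.282.

E = -8.28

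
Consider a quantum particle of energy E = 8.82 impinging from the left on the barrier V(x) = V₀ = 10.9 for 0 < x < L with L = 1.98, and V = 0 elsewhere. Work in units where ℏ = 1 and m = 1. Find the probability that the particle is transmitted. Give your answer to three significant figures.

T = 0.000767

E < V₀: inside the barrier ψ ∝ e^{±κx} with κ = √(2m(V₀ − E))/ℏ = 2.040.
κL = 4.038, sinh(κL) = 28.36.
The exact tunnelling result is T⁻¹ = 1 + V₀² sinh²(κL) / [4E(V₀ − E)] = 1303, so T = 0.000767.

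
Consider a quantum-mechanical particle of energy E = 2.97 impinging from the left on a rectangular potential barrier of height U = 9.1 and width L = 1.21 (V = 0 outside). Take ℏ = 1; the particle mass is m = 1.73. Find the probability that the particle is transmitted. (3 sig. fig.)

T = 0.0000508

E < U: inside the barrier ψ ∝ e^{±κx} with κ = √(2m(U − E))/ℏ = 4.605.
κL = 5.573, sinh(κL) = 131.5.
Matching ψ, ψ′ at both faces gives T = [1 + U² sinh²(κL) / (4E(U − E))]⁻¹ = 1/19680 = 0.0000508.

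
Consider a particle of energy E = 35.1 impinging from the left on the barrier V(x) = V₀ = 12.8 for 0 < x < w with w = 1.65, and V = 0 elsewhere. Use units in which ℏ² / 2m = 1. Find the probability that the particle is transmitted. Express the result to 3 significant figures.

Above the barrier the interior wavenumber is k₂ = √(2m(E − V₀))/ℏ = 4.722, giving phase k₂w = 7.792.
Matching at both interfaces gives T⁻¹ = 1 + V₀² sin²(k₂w) / [4E(E − V₀)] = 1.052, hence T = 0.950.

T = 0.950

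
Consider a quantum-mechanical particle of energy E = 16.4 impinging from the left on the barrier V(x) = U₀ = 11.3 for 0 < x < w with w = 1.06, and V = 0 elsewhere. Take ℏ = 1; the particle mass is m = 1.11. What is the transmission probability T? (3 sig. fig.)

T = 0.939

Above the barrier the interior wavenumber is k₂ = √(2m(E − U₀))/ℏ = 3.365, giving phase k₂w = 3.567.
Matching at both interfaces gives T⁻¹ = 1 + U₀² sin²(k₂w) / [4E(E − U₀)] = 1.065, hence T = 0.939.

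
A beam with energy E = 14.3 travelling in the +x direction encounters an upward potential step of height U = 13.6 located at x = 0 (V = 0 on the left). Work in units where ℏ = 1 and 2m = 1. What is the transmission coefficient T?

On each side the TISE gives plane waves with k = √(2m(E − V))/ℏ: k₁ = √(2·½·14.3) = 3.782, k₂ = √(2·½·0.7) = 0.8367.
Continuity of ψ and ψ′ at the step yields the reflection amplitude r = (k₁ − k₂)/(k₁ + k₂) = 0.6377; thus R = |r|² = 0.4066, T = 0.5934.

T = 0.593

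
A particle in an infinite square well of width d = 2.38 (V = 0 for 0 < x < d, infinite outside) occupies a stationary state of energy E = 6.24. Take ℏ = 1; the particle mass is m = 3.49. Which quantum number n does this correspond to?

For an infinite well E_n = n²π²ℏ²/(2md²), so n = (d/πℏ)√(2mE).
n = (2.38/π) × √(2 × 3.49 × 6.24) = 5.000 → n = 5.

n = 5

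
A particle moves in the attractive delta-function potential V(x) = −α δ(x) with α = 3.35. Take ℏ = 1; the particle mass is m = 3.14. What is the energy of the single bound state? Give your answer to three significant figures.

For x ≠ 0 the bound state is ψ ∝ e^{−κ|x|}; integrating the TISE across the delta gives the cusp condition 2κ = 2mα/ℏ², so κ = 10.52.
Then E = −ℏ²κ²/(2m) = −mα²/(2ℏ²) = -17.62.

E = -17.6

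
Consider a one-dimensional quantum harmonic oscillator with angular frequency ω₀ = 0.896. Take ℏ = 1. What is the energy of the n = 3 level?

E = 3.14

The oscillator eigenvalues are E_n = ℏω₀(n + ½), so E_3 = 0.896 × 3.5 = 3.136.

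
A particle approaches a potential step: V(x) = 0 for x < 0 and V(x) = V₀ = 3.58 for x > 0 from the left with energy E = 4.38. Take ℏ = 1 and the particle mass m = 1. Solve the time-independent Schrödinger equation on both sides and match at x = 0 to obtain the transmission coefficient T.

T = 0.839

On each side the TISE gives plane waves with k = √(2m(E − V))/ℏ: k₁ = √(2·1·4.38) = 2.960, k₂ = √(2·1·0.8) = 1.265.
Matching ψ and ψ′ at x = 0 gives r = (k₁ − k₂)/(k₁ + k₂), so R = r² = 0.1609 and T = 1 − R = 0.8391.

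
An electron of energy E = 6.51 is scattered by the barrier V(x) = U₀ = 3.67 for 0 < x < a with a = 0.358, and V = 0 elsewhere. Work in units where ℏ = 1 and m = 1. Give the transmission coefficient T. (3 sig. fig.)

T = 0.906

E > U₀: inside the barrier k₂ = √(2m(E − U₀))/ℏ = 2.383, k₂a = 0.8532.
T = [1 + U₀² sin²(k₂a) / (4E(E − U₀))]⁻¹ = 1/1.103 = 0.906.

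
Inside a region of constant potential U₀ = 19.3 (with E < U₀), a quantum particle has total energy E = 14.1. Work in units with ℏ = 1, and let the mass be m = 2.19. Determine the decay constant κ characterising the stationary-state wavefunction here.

κ = 4.77

Since E < U₀ the TISE in this region is ψ'' = κ²ψ with κ = √(2m(U₀ − E))/ℏ.
κ = √(2 × 2.19 × 5.2) = 4.772.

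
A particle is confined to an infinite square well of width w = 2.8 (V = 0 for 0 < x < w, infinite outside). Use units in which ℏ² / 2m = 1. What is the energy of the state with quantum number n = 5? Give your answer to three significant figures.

Requiring ψ(0) = ψ(w) = 0 quantises k = nπ/w, hence E_n = ℏ²k²/2m = n²π²ℏ²/(2mw²).
E_5 = 5² × π² / (2 × 0.5 × 2.8²) = 31.47.

E = 31.5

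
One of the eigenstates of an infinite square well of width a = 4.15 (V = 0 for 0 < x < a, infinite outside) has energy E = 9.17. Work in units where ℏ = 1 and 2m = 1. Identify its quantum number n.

n = 4

From E_n = n²π²ℏ²/(2ma²) invert to n = √(2ma²E)/(πℏ).
n = (4.15/π) × √(2 × 0.5 × 9.17) = 4.000 → n = 4.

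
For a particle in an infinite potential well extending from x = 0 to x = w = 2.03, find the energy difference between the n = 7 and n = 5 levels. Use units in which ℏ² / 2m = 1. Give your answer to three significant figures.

ΔE = 57.5

E_n = n²π²ℏ²/(2mw²), so ΔE = (7² − 5²) π²ℏ²/(2mw²).
ΔE = 24 × π² / (2 × 0.5 × 2.03²) = 57.48.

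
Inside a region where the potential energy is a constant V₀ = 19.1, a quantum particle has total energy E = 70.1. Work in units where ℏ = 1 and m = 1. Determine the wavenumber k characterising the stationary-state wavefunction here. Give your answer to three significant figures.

With E > V₀ the solution is oscillatory, ψ ∝ e^{±ikx} with k = √(2m(E − V₀))/ℏ.
k = √(2 × 1 × 51) = 10.10.

k = 10.1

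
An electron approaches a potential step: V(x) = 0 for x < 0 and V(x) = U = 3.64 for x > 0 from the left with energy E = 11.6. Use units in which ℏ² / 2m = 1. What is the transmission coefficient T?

T = 0.991

The wavenumbers are k₁ = √(2mE)/ℏ = 3.406 on the left and k₂ = √(2m(E − U))/ℏ = 2.821 on the right.
Continuity of ψ and ψ′ at the step yields the reflection amplitude r = (k₁ − k₂)/(k₁ + k₂) = 0.09387; thus R = |r|² = 0.008811, T = 0.9912.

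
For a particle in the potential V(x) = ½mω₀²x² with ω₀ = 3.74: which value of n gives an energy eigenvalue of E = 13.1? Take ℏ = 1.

n = 3

Invert E_n = (n + ½)ℏω₀: n = E/ℏω₀ − ½ = 3.003, so n = 3.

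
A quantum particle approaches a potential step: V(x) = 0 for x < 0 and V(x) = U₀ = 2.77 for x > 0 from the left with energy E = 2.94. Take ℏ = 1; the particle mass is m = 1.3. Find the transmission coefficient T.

T = 0.625

The wavenumbers are k₁ = √(2mE)/ℏ = 2.765 on the left and k₂ = √(2m(E − U₀))/ℏ = 0.6648 on the right.
Continuity of ψ and ψ′ at the step yields the reflection amplitude r = (k₁ − k₂)/(k₁ + k₂) = 0.6123; thus R = |r|² = 0.3749, T = 0.6251.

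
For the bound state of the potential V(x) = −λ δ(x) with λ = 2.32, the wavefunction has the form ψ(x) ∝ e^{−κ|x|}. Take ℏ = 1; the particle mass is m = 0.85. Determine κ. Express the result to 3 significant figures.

κ = 1.97

Integrating the TISE across x = 0 gives the cusp condition ψ'(0⁺) − ψ'(0⁻) = −(2mλ/ℏ²)ψ(0).
With ψ ∝ e^{−κ|x|} this yields −2κ = −2mλ/ℏ², so κ = mλ/ℏ² = 1.972.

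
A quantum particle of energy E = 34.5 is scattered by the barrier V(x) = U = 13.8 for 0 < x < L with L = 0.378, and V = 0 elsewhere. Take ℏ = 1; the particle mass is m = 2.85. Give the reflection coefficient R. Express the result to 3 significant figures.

R = 0.0431

E > U: inside the barrier k₂ = √(2m(E − U))/ℏ = 10.86, k₂L = 4.106.
Matching at both interfaces gives T⁻¹ = 1 + U² sin²(k₂L) / [4E(E − U)] = 1.045, hence T = 0.957.
R = 1 − T = 0.0431.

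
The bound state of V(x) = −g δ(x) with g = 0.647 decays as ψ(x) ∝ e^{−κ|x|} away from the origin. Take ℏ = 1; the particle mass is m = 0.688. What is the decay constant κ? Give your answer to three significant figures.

Integrating the TISE across x = 0 gives the cusp condition ψ'(0⁺) − ψ'(0⁻) = −(2mg/ℏ²)ψ(0).
With ψ ∝ e^{−κ|x|} this yields −2κ = −2mg/ℏ², so κ = mg/ℏ² = 0.4451.

κ = 0.445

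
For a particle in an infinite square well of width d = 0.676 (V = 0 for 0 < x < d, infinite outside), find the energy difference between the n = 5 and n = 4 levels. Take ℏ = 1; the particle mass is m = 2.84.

ΔE = 34.2

E_n = n²π²ℏ²/(2md²), so ΔE = (5² − 4²) π²ℏ²/(2md²).
ΔE = 9 × π² / (2 × 2.84 × 0.676²) = 34.22.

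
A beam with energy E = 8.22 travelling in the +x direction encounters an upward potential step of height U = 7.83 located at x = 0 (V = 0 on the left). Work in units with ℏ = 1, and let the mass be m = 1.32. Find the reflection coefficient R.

The wavenumbers are k₁ = √(2mE)/ℏ = 4.658 on the left and k₂ = √(2m(E − U))/ℏ = 1.015 on the right.
Continuity of ψ and ψ′ at the step yields the reflection amplitude r = (k₁ − k₂)/(k₁ + k₂) = 0.6423; thus R = |r|² = 0.4125, T = 0.5875.

R = 0.413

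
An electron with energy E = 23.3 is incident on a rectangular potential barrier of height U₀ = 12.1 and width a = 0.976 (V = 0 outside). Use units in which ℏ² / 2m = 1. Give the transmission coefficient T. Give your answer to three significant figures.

Above the barrier the interior wavenumber is k₂ = √(2m(E − U₀))/ℏ = 3.347, giving phase k₂a = 3.266.
Matching at both interfaces gives T⁻¹ = 1 + U₀² sin²(k₂a) / [4E(E − U₀)] = 1.002, hence T = 0.998.

T = 0.998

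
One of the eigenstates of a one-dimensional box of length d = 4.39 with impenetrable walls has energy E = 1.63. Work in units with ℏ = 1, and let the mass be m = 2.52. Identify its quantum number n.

n = 4

From E_n = n²π²ℏ²/(2md²) invert to n = √(2md²E)/(πℏ).
n = (4.39/π) × √(2 × 2.52 × 1.63) = 4.005 → n = 4.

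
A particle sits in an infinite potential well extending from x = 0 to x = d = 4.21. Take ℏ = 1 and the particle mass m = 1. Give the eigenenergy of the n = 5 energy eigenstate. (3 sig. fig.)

E = 6.96

Requiring ψ(0) = ψ(d) = 0 quantises k = nπ/d, hence E_n = ℏ²k²/2m = n²π²ℏ²/(2md²).
E_5 = 5² × π² / (2 × 1 × 4.21²) = 6.961.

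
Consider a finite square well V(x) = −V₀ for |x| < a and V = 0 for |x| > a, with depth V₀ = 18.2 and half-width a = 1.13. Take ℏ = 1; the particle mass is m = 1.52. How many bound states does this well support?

N = 6

The dimensionless depth is z₀ = a√(2mV₀)/ℏ = 1.13 × √(55.33) = 8.405.
The even/odd transcendental equations gain one root per π/2 in z₀, giving N = 1 + ⌊2z₀/π⌋ = 1 + ⌊5.351⌋ = 6.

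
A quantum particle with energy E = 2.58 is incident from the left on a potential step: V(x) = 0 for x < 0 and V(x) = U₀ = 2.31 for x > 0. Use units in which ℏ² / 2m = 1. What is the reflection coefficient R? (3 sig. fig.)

R = 0.261

The wavenumbers are k₁ = √(2mE)/ℏ = 1.606 on the left and k₂ = √(2m(E − U₀))/ℏ = 0.5196 on the right.
Continuity of ψ and ψ′ at the step yields the reflection amplitude r = (k₁ − k₂)/(k₁ + k₂) = 0.5111; thus R = |r|² = 0.2613, T = 0.7387.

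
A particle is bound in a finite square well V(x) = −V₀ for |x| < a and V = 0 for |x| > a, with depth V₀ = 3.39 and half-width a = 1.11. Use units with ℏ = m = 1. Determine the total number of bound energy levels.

N = 2

Define the well-strength parameter z₀ = (a/ℏ)√(2mV₀) = 1.11 × √(2·1·3.39) = 2.890.
A new bound state (alternating even/odd) appears each time z₀ passes a multiple of π/2, so N = ⌊2z₀/π⌋ + 1 = ⌊1.840⌋ + 1 = 2.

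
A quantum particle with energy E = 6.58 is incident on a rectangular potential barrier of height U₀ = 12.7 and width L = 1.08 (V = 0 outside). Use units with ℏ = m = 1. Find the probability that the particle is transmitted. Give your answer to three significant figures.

E < U₀: inside the barrier ψ ∝ e^{±κx} with κ = √(2m(U₀ − E))/ℏ = 3.499.
κL = 3.778, sinh(κL) = 21.86.
Matching ψ, ψ′ at both faces gives T = [1 + U₀² sinh²(κL) / (4E(U₀ − E))]⁻¹ = 1/479.6 = 0.00209.

T = 0.00209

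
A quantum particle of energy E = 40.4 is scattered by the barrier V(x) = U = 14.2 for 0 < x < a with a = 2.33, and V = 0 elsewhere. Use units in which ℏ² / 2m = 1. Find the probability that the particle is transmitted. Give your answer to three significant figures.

E > U: inside the barrier k₂ = √(2m(E − U))/ℏ = 5.119, k₂a = 11.93.
T = [1 + U² sin²(k₂a) / (4E(E − U))]⁻¹ = 1/1.017 = 0.983.

T = 0.983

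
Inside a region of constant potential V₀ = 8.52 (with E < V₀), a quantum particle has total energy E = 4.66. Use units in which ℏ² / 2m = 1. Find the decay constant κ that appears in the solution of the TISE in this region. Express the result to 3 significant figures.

Since E < V₀ the TISE in this region is ψ'' = κ²ψ with κ = √(2m(V₀ − E))/ℏ.
κ = √(2 × 0.5 × 3.86) = 1.965.

κ = 1.96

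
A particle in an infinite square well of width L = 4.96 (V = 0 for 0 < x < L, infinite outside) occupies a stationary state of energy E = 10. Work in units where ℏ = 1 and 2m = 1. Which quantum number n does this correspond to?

n = 5

For an infinite well E_n = n²π²ℏ²/(2mL²), so n = (L/πℏ)√(2mE).
n = (4.96/π) × √(2 × 0.5 × 10) = 4.993 → n = 5.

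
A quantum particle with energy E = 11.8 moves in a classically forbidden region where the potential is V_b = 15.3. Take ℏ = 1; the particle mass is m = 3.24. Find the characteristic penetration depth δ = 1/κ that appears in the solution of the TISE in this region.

Since E < V_b the TISE in this region is ψ'' = κ²ψ with κ = √(2m(V_b − E))/ℏ.
κ = √(2 × 3.24 × 3.5) = 4.762. The penetration depth is δ = 1/κ = 0.210.

δ = 0.210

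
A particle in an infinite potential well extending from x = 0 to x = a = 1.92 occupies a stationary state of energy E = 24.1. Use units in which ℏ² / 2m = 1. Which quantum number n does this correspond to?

For an infinite well E_n = n²π²ℏ²/(2ma²), so n = (a/πℏ)√(2mE).
n = (1.92/π) × √(2 × 0.5 × 24.1) = 3.000 → n = 3.

n = 3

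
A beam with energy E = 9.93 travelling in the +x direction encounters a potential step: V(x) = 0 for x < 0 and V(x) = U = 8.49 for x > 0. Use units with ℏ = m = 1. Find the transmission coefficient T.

The wavenumbers are k₁ = √(2mE)/ℏ = 4.456 on the left and k₂ = √(2m(E − U))/ℏ = 1.697 on the right.
Matching ψ and ψ′ at x = 0 gives r = (k₁ − k₂)/(k₁ + k₂), so R = r² = 0.2011 and T = 1 − R = 0.7989.

T = 0.799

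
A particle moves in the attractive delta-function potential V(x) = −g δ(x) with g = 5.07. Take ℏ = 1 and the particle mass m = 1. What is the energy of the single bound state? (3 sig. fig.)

The bound state is ψ(x) = √κ e^{−κ|x|}. The derivative jump ψ'(0⁺) − ψ'(0⁻) = −(2mg/ℏ²)ψ(0) fixes κ = mg/ℏ² = 5.070.
Then E = −ℏ²κ²/(2m) = −mg²/(2ℏ²) = -12.85.

E = -12.9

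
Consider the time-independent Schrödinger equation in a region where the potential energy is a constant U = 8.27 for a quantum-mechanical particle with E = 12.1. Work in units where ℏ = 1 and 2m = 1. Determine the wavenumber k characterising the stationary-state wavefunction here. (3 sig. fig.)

k = 1.96

With E > U the solution is oscillatory, ψ ∝ e^{±ikx} with k = √(2m(E − U))/ℏ.
k = √(2 × 0.5 × 3.83) = 1.957.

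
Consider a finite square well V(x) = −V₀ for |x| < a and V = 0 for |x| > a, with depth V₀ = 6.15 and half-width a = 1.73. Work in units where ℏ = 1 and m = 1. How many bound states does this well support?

Define the well-strength parameter z₀ = (a/ℏ)√(2mV₀) = 1.73 × √(2·1·6.15) = 6.067.
The even/odd transcendental equations gain one root per π/2 in z₀, giving N = 1 + ⌊2z₀/π⌋ = 1 + ⌊3.863⌋ = 4.

N = 4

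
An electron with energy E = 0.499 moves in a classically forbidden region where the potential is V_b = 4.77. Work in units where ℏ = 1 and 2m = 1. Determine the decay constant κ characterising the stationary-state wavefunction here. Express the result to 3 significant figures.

κ = 2.07

Since E < V_b the TISE in this region is ψ'' = κ²ψ with κ = √(2m(V_b − E))/ℏ.
κ = √(2 × 0.5 × 4.271) = 2.067.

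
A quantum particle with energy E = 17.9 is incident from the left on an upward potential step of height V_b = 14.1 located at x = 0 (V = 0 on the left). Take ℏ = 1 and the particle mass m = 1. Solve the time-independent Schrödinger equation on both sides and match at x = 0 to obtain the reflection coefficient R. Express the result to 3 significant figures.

On each side the TISE gives plane waves with k = √(2m(E − V))/ℏ: k₁ = √(2·1·17.9) = 5.983, k₂ = √(2·1·3.8) = 2.757.
Matching ψ and ψ′ at x = 0 gives r = (k₁ − k₂)/(k₁ + k₂), so R = r² = 0.1363 and T = 1 − R = 0.8637.

R = 0.136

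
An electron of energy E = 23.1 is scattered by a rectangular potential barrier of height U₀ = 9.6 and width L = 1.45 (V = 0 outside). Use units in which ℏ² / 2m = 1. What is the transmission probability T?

E > U₀: inside the barrier k₂ = √(2m(E − U₀))/ℏ = 3.674, k₂L = 5.328.
Matching at both interfaces gives T⁻¹ = 1 + U₀² sin²(k₂L) / [4E(E − U₀)] = 1.049, hence T = 0.953.

T = 0.953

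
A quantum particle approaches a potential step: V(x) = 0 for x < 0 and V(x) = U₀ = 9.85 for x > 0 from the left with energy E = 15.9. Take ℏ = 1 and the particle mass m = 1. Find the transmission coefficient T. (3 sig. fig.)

The wavenumbers are k₁ = √(2mE)/ℏ = 5.639 on the left and k₂ = √(2m(E − U₀))/ℏ = 3.479 on the right.
Continuity of ψ and ψ′ at the step yields the reflection amplitude r = (k₁ − k₂)/(k₁ + k₂) = 0.2370; thus R = |r|² = 0.05616, T = 0.9438.

T = 0.944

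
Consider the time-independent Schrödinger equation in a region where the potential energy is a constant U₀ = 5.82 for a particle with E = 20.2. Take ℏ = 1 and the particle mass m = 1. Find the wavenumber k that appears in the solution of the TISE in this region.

k = 5.36

With E > U₀ the solution is oscillatory, ψ ∝ e^{±ikx} with k = √(2m(E − U₀))/ℏ.
k = √(2 × 1 × 14.38) = 5.363.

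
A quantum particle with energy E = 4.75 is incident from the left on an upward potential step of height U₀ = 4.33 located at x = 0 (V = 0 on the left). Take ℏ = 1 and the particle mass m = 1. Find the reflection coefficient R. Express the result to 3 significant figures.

The wavenumbers are k₁ = √(2mE)/ℏ = 3.082 on the left and k₂ = √(2m(E − U₀))/ℏ = 0.9165 on the right.
Continuity of ψ and ψ′ at the step yields the reflection amplitude r = (k₁ − k₂)/(k₁ + k₂) = 0.5416; thus R = |r|² = 0.2933, T = 0.7067.

R = 0.293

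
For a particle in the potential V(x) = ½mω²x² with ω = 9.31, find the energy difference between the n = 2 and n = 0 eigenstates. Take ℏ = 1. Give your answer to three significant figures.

E_n = ℏω(n + ½), so ΔE = (2 − 0) ℏω = 2 × 9.31 = 18.62.

ΔE = 18.6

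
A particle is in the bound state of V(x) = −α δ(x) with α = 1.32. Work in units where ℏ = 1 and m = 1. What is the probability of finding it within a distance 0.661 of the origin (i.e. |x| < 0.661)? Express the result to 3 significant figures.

The normalised bound state is ψ = √κ e^{−κ|x|} with κ = mα/ℏ² = 1.320.
P(|x| < d) = ∫_{−d}^{d} κ e^{−2κ|x|} dx = 1 − e^{−2κd} = 1 − e^{−1.745} = 0.8254.

P = 0.825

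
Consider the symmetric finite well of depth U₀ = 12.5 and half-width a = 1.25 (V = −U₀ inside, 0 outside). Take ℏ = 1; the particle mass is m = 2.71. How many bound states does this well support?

Define the well-strength parameter z₀ = (a/ℏ)√(2mU₀) = 1.25 × √(2·2.71·12.5) = 10.29.
A new bound state (alternating even/odd) appears each time z₀ passes a multiple of π/2, so N = ⌊2z₀/π⌋ + 1 = ⌊6.550⌋ + 1 = 7.

N = 7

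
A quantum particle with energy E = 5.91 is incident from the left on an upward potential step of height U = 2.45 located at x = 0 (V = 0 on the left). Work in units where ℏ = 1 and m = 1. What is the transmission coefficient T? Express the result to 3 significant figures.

The wavenumbers are k₁ = √(2mE)/ℏ = 3.438 on the left and k₂ = √(2m(E − U))/ℏ = 2.631 on the right.
Continuity of ψ and ψ′ at the step yields the reflection amplitude r = (k₁ − k₂)/(k₁ + k₂) = 0.1331; thus R = |r|² = 0.01770, T = 0.9823.

T = 0.982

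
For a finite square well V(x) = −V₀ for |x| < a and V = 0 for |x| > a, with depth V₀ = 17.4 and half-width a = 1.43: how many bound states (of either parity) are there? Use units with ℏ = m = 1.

The dimensionless depth is z₀ = a√(2mV₀)/ℏ = 1.43 × √(34.80) = 8.436.
A new bound state (alternating even/odd) appears each time z₀ passes a multiple of π/2, so N = ⌊2z₀/π⌋ + 1 = ⌊5.370⌋ + 1 = 6.

N = 6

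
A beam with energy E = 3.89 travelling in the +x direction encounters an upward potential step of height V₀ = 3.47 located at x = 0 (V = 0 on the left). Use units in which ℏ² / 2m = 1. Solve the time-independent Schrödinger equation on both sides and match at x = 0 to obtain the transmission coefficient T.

T = 0.745

On each side the TISE gives plane waves with k = √(2m(E − V))/ℏ: k₁ = √(2·½·3.89) = 1.972, k₂ = √(2·½·0.42) = 0.6481.
Continuity of ψ and ψ′ at the step yields the reflection amplitude r = (k₁ − k₂)/(k₁ + k₂) = 0.5054; thus R = |r|² = 0.2554, T = 0.7446.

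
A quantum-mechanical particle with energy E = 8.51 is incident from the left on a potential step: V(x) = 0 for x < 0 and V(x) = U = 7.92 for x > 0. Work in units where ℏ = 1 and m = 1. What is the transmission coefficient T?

T = 0.660

The wavenumbers are k₁ = √(2mE)/ℏ = 4.126 on the left and k₂ = √(2m(E − U))/ℏ = 1.086 on the right.
Continuity of ψ and ψ′ at the step yields the reflection amplitude r = (k₁ − k₂)/(k₁ + k₂) = 0.5831; thus R = |r|² = 0.3401, T = 0.6599.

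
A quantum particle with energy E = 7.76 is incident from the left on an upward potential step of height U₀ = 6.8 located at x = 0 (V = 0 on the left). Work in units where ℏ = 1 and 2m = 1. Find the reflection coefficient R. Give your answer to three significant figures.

The wavenumbers are k₁ = √(2mE)/ℏ = 2.786 on the left and k₂ = √(2m(E − U₀))/ℏ = 0.9798 on the right.
Matching ψ and ψ′ at x = 0 gives r = (k₁ − k₂)/(k₁ + k₂), so R = r² = 0.2300 and T = 1 − R = 0.7700.

R = 0.230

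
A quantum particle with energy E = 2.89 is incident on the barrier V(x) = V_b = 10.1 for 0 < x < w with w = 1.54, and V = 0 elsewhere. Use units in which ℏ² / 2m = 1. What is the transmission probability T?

E < V_b: inside the barrier ψ ∝ e^{±κx} with κ = √(2m(V_b − E))/ℏ = 2.685.
κw = 4.135, sinh(κw) = 31.24.
Matching ψ, ψ′ at both faces gives T = [1 + V_b² sinh²(κw) / (4E(V_b − E))]⁻¹ = 1/1196 = 0.000836.

T = 0.000836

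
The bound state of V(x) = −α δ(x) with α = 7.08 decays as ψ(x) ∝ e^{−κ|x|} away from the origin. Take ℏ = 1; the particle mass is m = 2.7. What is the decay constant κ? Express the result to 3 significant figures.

Integrate −(ℏ²/2m)ψ'' − αδ(x)ψ = Eψ from −ε to +ε: the ψ'' term gives ψ'(0⁺) − ψ'(0⁻) and the δ term gives −(2mα/ℏ²)ψ(0).
With ψ ∝ e^{−κ|x|} this yields −2κ = −2mα/ℏ², so κ = mα/ℏ² = 19.12.

κ = 19.1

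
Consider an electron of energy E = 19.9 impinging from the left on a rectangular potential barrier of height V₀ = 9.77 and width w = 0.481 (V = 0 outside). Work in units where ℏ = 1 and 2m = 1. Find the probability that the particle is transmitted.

T = 0.894

Above the barrier the interior wavenumber is k₂ = √(2m(E − V₀))/ℏ = 3.183, giving phase k₂w = 1.531.
Matching at both interfaces gives T⁻¹ = 1 + V₀² sin²(k₂w) / [4E(E − V₀)] = 1.118, hence T = 0.894.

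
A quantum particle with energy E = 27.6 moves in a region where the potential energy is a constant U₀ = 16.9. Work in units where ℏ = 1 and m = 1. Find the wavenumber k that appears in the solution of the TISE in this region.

k = 4.63

With E > U₀ the solution is oscillatory, ψ ∝ e^{±ikx} with k = √(2m(E − U₀))/ℏ.
k = √(2 × 1 × 10.7) = 4.626.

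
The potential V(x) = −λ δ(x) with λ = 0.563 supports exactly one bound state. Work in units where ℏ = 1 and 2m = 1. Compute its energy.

E = -0.0792

The bound state is ψ(x) = √κ e^{−κ|x|}. The derivative jump ψ'(0⁺) − ψ'(0⁻) = −(2mλ/ℏ²)ψ(0) fixes κ = mλ/ℏ² = 0.2815.
Then E = −ℏ²κ²/(2m) = −mλ²/(2ℏ²) = -0.07924.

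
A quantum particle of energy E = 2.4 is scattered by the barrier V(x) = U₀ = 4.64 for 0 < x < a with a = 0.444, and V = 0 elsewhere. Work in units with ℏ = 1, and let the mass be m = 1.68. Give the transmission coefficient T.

Since E < U₀ the interior solution is evanescent with decay constant κ = √(2m(U₀ − E))/ℏ = 2.743.
κa = 1.218, sinh(κa) = 1.542.
The exact tunnelling result is T⁻¹ = 1 + U₀² sinh²(κa) / [4E(U₀ − E)] = 3.382, so T = 0.296.

T = 0.296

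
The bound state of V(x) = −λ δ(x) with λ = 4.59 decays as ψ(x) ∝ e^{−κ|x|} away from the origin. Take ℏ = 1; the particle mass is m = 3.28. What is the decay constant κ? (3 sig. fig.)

κ = 15.1

Integrating the TISE across x = 0 gives the cusp condition ψ'(0⁺) − ψ'(0⁻) = −(2mλ/ℏ²)ψ(0).
With ψ ∝ e^{−κ|x|} this yields −2κ = −2mλ/ℏ², so κ = mλ/ℏ² = 15.06.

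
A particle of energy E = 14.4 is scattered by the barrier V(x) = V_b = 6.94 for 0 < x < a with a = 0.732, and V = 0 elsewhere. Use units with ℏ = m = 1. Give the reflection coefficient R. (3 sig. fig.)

R = 0.0106

Above the barrier the interior wavenumber is k₂ = √(2m(E − V_b))/ℏ = 3.863, giving phase k₂a = 2.827.
Matching at both interfaces gives T⁻¹ = 1 + V_b² sin²(k₂a) / [4E(E − V_b)] = 1.011, hence T = 0.989.
R = 1 − T = 0.0106.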